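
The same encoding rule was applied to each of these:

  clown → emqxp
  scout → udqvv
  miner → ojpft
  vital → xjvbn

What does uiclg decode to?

shake

Shifts by position in clown: pos 0: c→e (+2), pos 1: l→m (+1), pos 2: o→q (+2), pos 3: w→x (+1) — repeating every 2. The shifts repeat in a cycle of length 2: positions 0,1,… shift by +2, +1, then the pattern repeats.
Undoing it on uiclg: u−2=s, i−1=h, c−2=a, l−1=k, g−2=e.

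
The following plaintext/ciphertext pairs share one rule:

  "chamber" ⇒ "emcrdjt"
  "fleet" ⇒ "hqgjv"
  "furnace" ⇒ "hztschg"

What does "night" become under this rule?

Shifts by position in chamber: pos 0: c→e (+2), pos 1: h→m (+5), pos 2: a→c (+2), pos 3: m→r (+5) — repeating every 2. A repeating key of period 2 is used — shifts +2, +5 over and over.
For night: n+2=p, i+5=n, g+2=i, h+5=m, t+2=v.

pnimv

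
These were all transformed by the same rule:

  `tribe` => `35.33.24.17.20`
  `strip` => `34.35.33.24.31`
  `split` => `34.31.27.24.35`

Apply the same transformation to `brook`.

t is letter #20 and maps to 35: an offset of 15. Each letter is replaced by its alphabet position (a=1..z=26) + 15.
On brook: b=2→17, r=18→33, o=15→30, o=15→30, k=11→26.

17.33.30.30.26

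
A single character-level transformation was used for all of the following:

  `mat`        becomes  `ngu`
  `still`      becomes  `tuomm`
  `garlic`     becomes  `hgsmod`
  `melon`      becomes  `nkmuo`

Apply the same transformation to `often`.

The shift depends on letter class: consonant m→n is +1, but vowel a→g is +6. The rule splits by letter class: vowels +6, consonants +1.
Applying it to often: o(vowel)+6=u, f(cons)+1=g, t(cons)+1=u, e(vowel)+6=k, n(cons)+1=o.

uguko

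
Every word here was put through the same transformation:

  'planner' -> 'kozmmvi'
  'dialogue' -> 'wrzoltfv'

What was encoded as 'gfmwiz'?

Each pair mirrors across the alphabet (p↔k, l↔o, a↔z): positions sum to 25. Letters are reflected about the middle of the alphabet (position → 25−position): Atbash.
Undoing it on gfmwiz: g↔t, f↔u, m↔n, w↔d, i↔r, z↔a.

tundra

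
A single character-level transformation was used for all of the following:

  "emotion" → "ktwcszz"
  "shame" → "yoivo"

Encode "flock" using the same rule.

Letter i (0-indexed) is shifted by i+6, so successive shifts are 6, 7, 8, ….
On flock: f+6=l, l+7=s, o+8=w, c+9=l, k+10=u.

lswlu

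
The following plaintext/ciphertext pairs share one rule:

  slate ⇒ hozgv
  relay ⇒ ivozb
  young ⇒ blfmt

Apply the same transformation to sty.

Each letter is replaced by its mirror in the alphabet: a↔z, b↔y, c↔x, and so on (the Atbash cipher).
Applying it to sty: s↔h, t↔g, y↔b.

hgb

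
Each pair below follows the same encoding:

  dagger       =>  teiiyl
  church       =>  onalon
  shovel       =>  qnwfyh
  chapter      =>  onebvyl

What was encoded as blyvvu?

pretty

d(3)→t(19) and a(0)→e(4) fit y≡5x+4 (mod 26); the inverse of 5 mod 26 is 21. Each letter's alphabet position (a=0..z=25) is mapped through 5·x+4 mod 26 — an affine cipher.
Reversing it on blyvvu: b(1)→21·(1−4)≡15=p; l(11)→21·(11−4)≡17=r; y(24)→21·(24−4)≡4=e; v(21)→21·(21−4)≡19=t; v(21)→21·(21−4)≡19=t; u(20)→21·(20−4)≡24=y (all mod 26).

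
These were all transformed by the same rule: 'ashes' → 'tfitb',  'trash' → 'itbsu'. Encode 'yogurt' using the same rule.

The output letters match the input read backwards, each shifted +1: ashes reversed is sehsa. The word is reversed, then every letter is shifted forward by 1.
Applying it to yogurt: reverse → trugoy; then shift: t+1=u, r+1=s, u+1=v, g+1=h, o+1=p, y+1=z.

usvhpz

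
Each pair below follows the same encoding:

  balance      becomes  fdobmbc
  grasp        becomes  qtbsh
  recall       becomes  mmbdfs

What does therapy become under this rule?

zqbsfiu

The output letters match the input read backwards, each shifted +1: balance reversed is ecnalab. The word is reversed, then every letter is shifted forward by 1.
On therapy: reverse → ypareht; then shift: y+1=z, p+1=q, a+1=b, r+1=s, e+1=f, h+1=i, t+1=u.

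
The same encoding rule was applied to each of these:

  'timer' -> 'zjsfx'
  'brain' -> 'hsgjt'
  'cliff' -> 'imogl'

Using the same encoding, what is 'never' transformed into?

It's a Vigenère-style cipher with numeric key [6,1]: position i shifts by key[i mod 2].
For never: n+6=t, e+1=f, v+6=b, e+1=f, r+6=x.

tfbfx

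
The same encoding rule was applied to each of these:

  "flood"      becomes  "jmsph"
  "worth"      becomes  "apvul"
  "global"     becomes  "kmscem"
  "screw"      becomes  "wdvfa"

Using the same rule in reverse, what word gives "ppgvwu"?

Shifts by position in flood: pos 0: f→j (+4), pos 1: l→m (+1), pos 2: o→s (+4), pos 3: o→p (+1) — repeating every 2. It's a Vigenère-style cipher with numeric key [4,1]: position i shifts by key[i mod 2].
Decoding ppgvwu: p−4=l, p−1=o, g−4=c, v−1=u, w−4=s, u−1=t.

locust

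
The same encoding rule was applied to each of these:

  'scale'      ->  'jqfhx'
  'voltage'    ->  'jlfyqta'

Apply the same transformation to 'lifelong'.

The output letters match the input read backwards, each shifted +5: scale reversed is elacs. Two steps: reverse the string, then apply a Caesar shift of +5.
Applying it to lifelong: reverse → gnolefil; then shift: g+5=l, n+5=s, o+5=t, l+5=q, e+5=j, f+5=k, i+5=n, l+5=q.

lstqjknq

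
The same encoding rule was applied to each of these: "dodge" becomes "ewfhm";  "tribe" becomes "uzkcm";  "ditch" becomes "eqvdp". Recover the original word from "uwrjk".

topic

The shifts repeat in a cycle of length 3: positions 0,1,… shift by +1, +8, +2, then the pattern repeats.
Decoding uwrjk: u−1=t, w−8=o, r−2=p, j−1=i, k−8=c.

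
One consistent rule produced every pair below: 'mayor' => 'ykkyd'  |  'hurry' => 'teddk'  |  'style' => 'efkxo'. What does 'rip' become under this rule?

The rule splits by letter class: vowels +10, consonants +12.
On rip: r(cons)+12=d, i(vowel)+10=s, p(cons)+12=b.

dsb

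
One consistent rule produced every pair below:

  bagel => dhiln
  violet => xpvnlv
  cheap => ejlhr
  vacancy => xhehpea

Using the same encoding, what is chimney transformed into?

ejpopla

Vowels shift forward by 7 and consonants shift forward by 2.
Applying it to chimney: c(cons)+2=e, h(cons)+2=j, i(vowel)+7=p, m(cons)+2=o, n(cons)+2=p, e(vowel)+7=l, y(cons)+2=a.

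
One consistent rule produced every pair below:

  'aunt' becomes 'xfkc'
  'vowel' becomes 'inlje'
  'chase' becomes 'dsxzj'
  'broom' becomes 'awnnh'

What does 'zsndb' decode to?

This is an affine cipher: with a=0,…,z=25, each position x becomes (3x+23) mod 26.
Undoing it on zsndb: z(25)→9·(25−23)≡18=s; s(18)→9·(18−23)≡7=h; n(13)→9·(13−23)≡14=o; d(3)→9·(3−23)≡2=c; b(1)→9·(1−23)≡10=k (all mod 26).

shock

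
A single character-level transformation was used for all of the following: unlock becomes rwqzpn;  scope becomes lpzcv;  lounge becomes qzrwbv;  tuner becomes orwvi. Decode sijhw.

u(20)→r(17) and n(13)→w(22) fit y≡3x+9 (mod 26); the inverse of 3 mod 26 is 9. Treating letters as 0–25, the rule is x ↦ 3x + 9 (mod 26).
Undoing it on sijhw: s(18)→9·(18−9)≡3=d; i(8)→9·(8−9)≡17=r; j(9)→9·(9−9)≡0=a; h(7)→9·(7−9)≡8=i; w(22)→9·(22−9)≡13=n (all mod 26).

drain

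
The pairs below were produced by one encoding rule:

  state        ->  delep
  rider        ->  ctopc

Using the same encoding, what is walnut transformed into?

hlwyfe

Compare letters: s→d is +11, t→e is +11, a→l is +11 — a constant shift. It's a constant shift of +11 (ROT11).
On walnut: w+11=h, a+11=l, l+11=w, n+11=y, u+11=f, t+11=e.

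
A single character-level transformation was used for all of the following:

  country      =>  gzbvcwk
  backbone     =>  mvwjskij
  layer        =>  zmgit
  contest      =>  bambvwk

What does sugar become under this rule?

The output letters match the input read backwards, each shifted +8: country reversed is yrtnuoc. Two steps: reverse the string, then apply a Caesar shift of +8.
Applying it to sugar: reverse → ragus; then shift: r+8=z, a+8=i, g+8=o, u+8=c, s+8=a.

zioca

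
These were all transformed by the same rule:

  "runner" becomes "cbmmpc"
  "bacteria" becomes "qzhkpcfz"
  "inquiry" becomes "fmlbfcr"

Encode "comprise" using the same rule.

Treating letters as 0–25, the rule is x ↦ 17x + 25 (mod 26).
Applying it to comprise: c(2)→17·2+25≡7=h; o(14)→17·14+25≡3=d; m(12)→17·12+25≡21=v; p(15)→17·15+25≡20=u; r(17)→17·17+25≡2=c; i(8)→17·8+25≡5=f; s(18)→17·18+25≡19=t; e(4)→17·4+25≡15=p (all mod 26).

hdvucftp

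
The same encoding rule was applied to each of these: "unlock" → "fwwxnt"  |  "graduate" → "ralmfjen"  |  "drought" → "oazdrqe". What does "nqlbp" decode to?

Shifts by position in unlock: pos 0: u→f (+11), pos 1: n→w (+9), pos 2: l→w (+11), pos 3: o→x (+9) — repeating every 2. A repeating key of period 2 is used — shifts +11, +9 over and over.
Reversing it on nqlbp: n−11=c, q−9=h, l−11=a, b−9=s, p−11=e.

chase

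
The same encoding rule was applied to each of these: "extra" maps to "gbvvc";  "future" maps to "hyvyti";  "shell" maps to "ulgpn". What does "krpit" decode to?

inner

Shifts by position in extra: pos 0: e→g (+2), pos 1: x→b (+4), pos 2: t→v (+2), pos 3: r→v (+4) — repeating every 2. The shifts repeat in a cycle of length 2: positions 0,1,… shift by +2, +4, then the pattern repeats.
Decoding krpit: k−2=i, r−4=n, p−2=n, i−4=e, t−2=r.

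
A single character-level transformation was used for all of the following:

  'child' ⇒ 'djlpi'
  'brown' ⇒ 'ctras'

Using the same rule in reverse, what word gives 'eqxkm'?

In child: c→d is +1, h→j is +2, i→l is +3, l→p is +4 — the shift increases by 1 each position. The shift increases by 1 at each position, starting from +1: 1, 2, 3, ….
Undoing it on eqxkm: e−1=d, q−2=o, x−3=u, k−4=g, m−5=h.

dough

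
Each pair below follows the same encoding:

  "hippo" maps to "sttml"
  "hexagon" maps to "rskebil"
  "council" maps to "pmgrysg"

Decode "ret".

The word is reversed, then every letter is shifted forward by 4.
Reversing it on ret: shift back: r−4=n, e−4=a, t−4=p → nap; then reverse → pan.

pan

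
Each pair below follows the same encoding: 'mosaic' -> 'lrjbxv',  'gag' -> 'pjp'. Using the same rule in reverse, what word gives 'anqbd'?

The output letters match the input read backwards, each shifted +9: mosaic reversed is ciasom. Read the word backwards and shift each letter +9.
Reversing it on anqbd: shift back: a−9=r, n−9=e, q−9=h, b−9=s, d−9=u → rehsu; then reverse → usher.

usher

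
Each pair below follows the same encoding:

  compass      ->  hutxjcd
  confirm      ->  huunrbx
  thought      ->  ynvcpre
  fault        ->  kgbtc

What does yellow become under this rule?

Letter i (0-indexed) is shifted by i+5, so successive shifts are 5, 6, 7, ….
On yellow: y+5=d, e+6=k, l+7=s, l+8=t, o+9=x, w+10=g.

dkstxg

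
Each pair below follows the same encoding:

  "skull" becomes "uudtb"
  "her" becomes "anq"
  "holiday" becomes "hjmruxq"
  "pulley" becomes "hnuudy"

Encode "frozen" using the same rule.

wnixao

Read the word backwards and shift each letter +9.
On frozen: reverse → nezorf; then shift: n+9=w, e+9=n, z+9=i, o+9=x, r+9=a, f+9=o.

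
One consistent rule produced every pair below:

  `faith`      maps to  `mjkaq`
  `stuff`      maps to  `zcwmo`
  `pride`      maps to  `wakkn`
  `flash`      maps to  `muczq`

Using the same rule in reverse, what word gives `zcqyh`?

Shifts by position in faith: pos 0: f→m (+7), pos 1: a→j (+9), pos 2: i→k (+2), pos 3: t→a (+7), pos 4: h→q (+9) — repeating every 3. It's a Vigenère-style cipher with numeric key [7,9,2]: position i shifts by key[i mod 3].
Undoing it on zcqyh: z−7=s, c−9=t, q−2=o, y−7=r, h−9=y.

story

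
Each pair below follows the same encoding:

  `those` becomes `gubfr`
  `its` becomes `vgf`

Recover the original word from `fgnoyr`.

Compare letters: t→g is +13, h→u is +13, o→b is +13 — a constant shift. Every letter moves 13 places later in the alphabet, wrapping around z→a.
Undoing it on fgnoyr: f−13=s, g−13=t, n−13=a, o−13=b, y−13=l, r−13=e.

stable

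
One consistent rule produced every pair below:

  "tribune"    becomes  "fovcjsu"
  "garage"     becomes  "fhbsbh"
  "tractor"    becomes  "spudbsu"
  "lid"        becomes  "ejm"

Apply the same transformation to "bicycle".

The word is reversed, then every letter is shifted forward by 1.
On bicycle: reverse → elcycib; then shift: e+1=f, l+1=m, c+1=d, y+1=z, c+1=d, i+1=j, b+1=c.

fmdzdjc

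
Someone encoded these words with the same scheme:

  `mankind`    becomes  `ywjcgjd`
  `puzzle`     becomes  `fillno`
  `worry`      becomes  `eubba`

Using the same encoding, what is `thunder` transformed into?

xvijdob

m(12)→y(24) and a(0)→w(22) fit y≡11x+22 (mod 26); the inverse of 11 mod 26 is 19. This is an affine cipher: with a=0,…,z=25, each position x becomes (11x+22) mod 26.
On thunder: t(19)→11·19+22≡23=x; h(7)→11·7+22≡21=v; u(20)→11·20+22≡8=i; n(13)→11·13+22≡9=j; d(3)→11·3+22≡3=d; e(4)→11·4+22≡14=o; r(17)→11·17+22≡1=b (all mod 26).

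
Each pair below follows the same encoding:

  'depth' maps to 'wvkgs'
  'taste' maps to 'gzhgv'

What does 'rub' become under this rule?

Each pair mirrors across the alphabet (d↔w, e↔v, p↔k): positions sum to 25. This is the alphabet-reversal cipher (Atbash): a becomes z, b becomes y, etc.
On rub: r↔i, u↔f, b↔y.

ify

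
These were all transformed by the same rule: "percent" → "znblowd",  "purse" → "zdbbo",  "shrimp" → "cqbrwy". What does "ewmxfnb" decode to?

uncover

Shifts by position in percent: pos 0: p→z (+10), pos 1: e→n (+9), pos 2: r→b (+10), pos 3: c→l (+9) — repeating every 2. The shifts repeat in a cycle of length 2: positions 0,1,… shift by +10, +9, then the pattern repeats.
Undoing it on ewmxfnb: e−10=u, w−9=n, m−10=c, x−9=o, f−10=v, n−9=e, b−10=r.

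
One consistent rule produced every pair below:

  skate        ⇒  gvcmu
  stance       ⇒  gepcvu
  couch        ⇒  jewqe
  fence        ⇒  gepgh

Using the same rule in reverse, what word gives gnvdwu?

subtle

The output letters match the input read backwards, each shifted +2: skate reversed is etaks. Read the word backwards and shift each letter +2.
Reversing it on gnvdwu: shift back: g−2=e, n−2=l, v−2=t, d−2=b, w−2=u, u−2=s → eltbus; then reverse → subtle.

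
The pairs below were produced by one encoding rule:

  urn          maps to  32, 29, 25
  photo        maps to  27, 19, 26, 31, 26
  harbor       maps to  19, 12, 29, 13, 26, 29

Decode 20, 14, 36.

icy

u is letter #21 and maps to 32: an offset of 11. Each letter is replaced by its alphabet position (a=1..z=26) + 11.
Undoing it on 20, 14, 36: 20→(20−11)÷1=9=i, 14→(14−11)÷1=3=c, 36→(36−11)÷1=25=y.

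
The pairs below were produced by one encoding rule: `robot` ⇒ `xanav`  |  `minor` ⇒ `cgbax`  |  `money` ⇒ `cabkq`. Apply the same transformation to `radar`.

xolox

r(17)→x(23) and o(14)→a(0) fit y≡25x+14 (mod 26); the inverse of 25 mod 26 is 25. This is an affine cipher: with a=0,…,z=25, each position x becomes (25x+14) mod 26.
Applying it to radar: r(17)→25·17+14≡23=x; a(0)→25·0+14≡14=o; d(3)→25·3+14≡11=l; a(0)→25·0+14≡14=o; r(17)→25·17+14≡23=x (all mod 26).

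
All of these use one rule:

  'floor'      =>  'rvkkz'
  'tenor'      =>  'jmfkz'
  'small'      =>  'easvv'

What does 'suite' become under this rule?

eogjm

f(5)→r(17) and l(11)→v(21) fit y≡5x+18 (mod 26); the inverse of 5 mod 26 is 21. Treating letters as 0–25, the rule is x ↦ 5x + 18 (mod 26).
On suite: s(18)→5·18+18≡4=e; u(20)→5·20+18≡14=o; i(8)→5·8+18≡6=g; t(19)→5·19+18≡9=j; e(4)→5·4+18≡12=m (all mod 26).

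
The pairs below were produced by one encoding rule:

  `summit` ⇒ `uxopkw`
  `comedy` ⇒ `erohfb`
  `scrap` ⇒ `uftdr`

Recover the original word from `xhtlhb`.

verify

Shifts by position in summit: pos 0: s→u (+2), pos 1: u→x (+3), pos 2: m→o (+2), pos 3: m→p (+3) — repeating every 2. A repeating key of period 2 is used — shifts +2, +3 over and over.
Reversing it on xhtlhb: x−2=v, h−3=e, t−2=r, l−3=i, h−2=f, b−3=y.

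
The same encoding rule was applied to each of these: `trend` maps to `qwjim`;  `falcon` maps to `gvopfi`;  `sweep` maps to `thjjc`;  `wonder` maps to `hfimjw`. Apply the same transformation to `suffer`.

t(19)→q(16) and r(17)→w(22) fit y≡23x+21 (mod 26); the inverse of 23 mod 26 is 17. This is an affine cipher: with a=0,…,z=25, each position x becomes (23x+21) mod 26.
Applying it to suffer: s(18)→23·18+21≡19=t; u(20)→23·20+21≡13=n; f(5)→23·5+21≡6=g; f(5)→23·5+21≡6=g; e(4)→23·4+21≡9=j; r(17)→23·17+21≡22=w (all mod 26).

tnggjw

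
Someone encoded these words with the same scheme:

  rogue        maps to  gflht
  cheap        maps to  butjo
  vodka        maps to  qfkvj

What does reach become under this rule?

gtjbu

r(17)→g(6) and o(14)→f(5) fit y≡9x+9 (mod 26); the inverse of 9 mod 26 is 3. This is an affine cipher: with a=0,…,z=25, each position x becomes (9x+9) mod 26.
On reach: r(17)→9·17+9≡6=g; e(4)→9·4+9≡19=t; a(0)→9·0+9≡9=j; c(2)→9·2+9≡1=b; h(7)→9·7+9≡20=u (all mod 26).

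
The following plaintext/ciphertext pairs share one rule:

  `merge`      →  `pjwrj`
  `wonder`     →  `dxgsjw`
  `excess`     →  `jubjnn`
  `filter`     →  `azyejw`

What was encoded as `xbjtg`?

m(12)→p(15) and e(4)→j(9) fit y≡17x+19 (mod 26); the inverse of 17 mod 26 is 23. Each letter's alphabet position (a=0..z=25) is mapped through 17·x+19 mod 26 — an affine cipher.
Reversing it on xbjtg: x(23)→23·(23−19)≡14=o; b(1)→23·(1−19)≡2=c; j(9)→23·(9−19)≡4=e; t(19)→23·(19−19)≡0=a; g(6)→23·(6−19)≡13=n (all mod 26).

ocean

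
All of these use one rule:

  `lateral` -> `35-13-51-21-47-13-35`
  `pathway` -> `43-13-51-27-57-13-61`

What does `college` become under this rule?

l(#12)→35 and a(#1)→13: differences scale by 2, so n = 2·pos + 11. Each letter becomes 2×(its alphabet position, a=1..z=26) + 11.
For college: c=3→17, o=15→41, l=12→35, l=12→35, e=5→21, g=7→25, e=5→21.

17-41-35-35-21-25-21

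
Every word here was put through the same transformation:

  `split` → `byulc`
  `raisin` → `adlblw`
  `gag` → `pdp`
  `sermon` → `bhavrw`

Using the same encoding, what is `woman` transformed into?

The shift depends on letter class: consonant s→b is +9, but vowel i→l is +3. The rule splits by letter class: vowels +3, consonants +9.
Applying it to woman: w(cons)+9=f, o(vowel)+3=r, m(cons)+9=v, a(vowel)+3=d, n(cons)+9=w.

frvdw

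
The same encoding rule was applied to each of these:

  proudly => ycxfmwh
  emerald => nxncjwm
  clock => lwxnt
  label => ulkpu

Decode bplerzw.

section

Shifts by position in proudly: pos 0: p→y (+9), pos 1: r→c (+11), pos 2: o→x (+9), pos 3: u→f (+11) — repeating every 2. It's a Vigenère-style cipher with numeric key [9,11]: position i shifts by key[i mod 2].
Reversing it on bplerzw: b−9=s, p−11=e, l−9=c, e−11=t, r−9=i, z−11=o, w−9=n.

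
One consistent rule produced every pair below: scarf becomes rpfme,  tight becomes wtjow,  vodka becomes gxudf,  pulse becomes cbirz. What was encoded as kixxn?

This is an affine cipher: with a=0,…,z=25, each position x becomes (5x+5) mod 26.
Undoing it on kixxn: k(10)→21·(10−5)≡1=b; i(8)→21·(8−5)≡11=l; x(23)→21·(23−5)≡14=o; x(23)→21·(23−5)≡14=o; n(13)→21·(13−5)≡12=m (all mod 26).

bloom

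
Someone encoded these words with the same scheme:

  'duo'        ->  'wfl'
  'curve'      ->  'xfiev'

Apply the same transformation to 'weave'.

dvzev

This is the alphabet-reversal cipher (Atbash): a becomes z, b becomes y, etc.
For weave: w↔d, e↔v, a↔z, v↔e, e↔v.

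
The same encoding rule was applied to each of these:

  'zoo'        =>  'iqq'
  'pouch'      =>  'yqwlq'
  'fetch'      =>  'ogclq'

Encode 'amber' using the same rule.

cvkga

The shift depends on letter class: consonant z→i is +9, but vowel o→q is +2. The rule splits by letter class: vowels +2, consonants +9.
On amber: a(vowel)+2=c, m(cons)+9=v, b(cons)+9=k, e(vowel)+2=g, r(cons)+9=a.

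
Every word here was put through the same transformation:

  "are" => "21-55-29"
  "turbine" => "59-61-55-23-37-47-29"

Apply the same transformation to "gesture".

a(#1)→21 and r(#18)→55: differences scale by 2, so n = 2·pos + 19. The formula is n = 2×(alphabet index, a=1) + 19.
For gesture: g=7→33, e=5→29, s=19→57, t=20→59, u=21→61, r=18→55, e=5→29.

33-29-57-59-61-55-29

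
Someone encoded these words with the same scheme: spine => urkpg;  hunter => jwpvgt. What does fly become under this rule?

hna

This is a Caesar cipher with shift 2.
Applying it to fly: f+2=h, l+2=n, y+2=a.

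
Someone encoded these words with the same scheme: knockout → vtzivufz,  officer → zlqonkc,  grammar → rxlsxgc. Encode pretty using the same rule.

Shifts by position in knockout: pos 0: k→v (+11), pos 1: n→t (+6), pos 2: o→z (+11), pos 3: c→i (+6) — repeating every 2. It's a Vigenère-style cipher with numeric key [11,6]: position i shifts by key[i mod 2].
On pretty: p+11=a, r+6=x, e+11=p, t+6=z, t+11=e, y+6=e.

axpzee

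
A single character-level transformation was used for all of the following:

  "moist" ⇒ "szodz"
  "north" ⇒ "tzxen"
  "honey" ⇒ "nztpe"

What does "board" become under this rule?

The shifts repeat in a cycle of length 2: positions 0,1,… shift by +6, +11, then the pattern repeats.
For board: b+6=h, o+11=z, a+6=g, r+11=c, d+6=j.

hzgcj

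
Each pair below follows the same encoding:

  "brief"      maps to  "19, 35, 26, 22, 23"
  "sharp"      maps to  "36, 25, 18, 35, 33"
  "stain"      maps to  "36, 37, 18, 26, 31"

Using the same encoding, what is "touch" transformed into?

37, 32, 38, 20, 25

b is letter #2 and maps to 19: an offset of 17. The number is (letter's place in the alphabet, a=1) + 17.
On touch: t=20→37, o=15→32, u=21→38, c=3→20, h=8→25.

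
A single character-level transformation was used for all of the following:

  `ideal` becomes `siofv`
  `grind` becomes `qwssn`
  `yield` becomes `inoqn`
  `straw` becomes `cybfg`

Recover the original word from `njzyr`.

depth

Shifts by position in ideal: pos 0: i→s (+10), pos 1: d→i (+5), pos 2: e→o (+10), pos 3: a→f (+5) — repeating every 2. A repeating key of period 2 is used — shifts +10, +5 over and over.
Reversing it on njzyr: n−10=d, j−5=e, z−10=p, y−5=t, r−10=h.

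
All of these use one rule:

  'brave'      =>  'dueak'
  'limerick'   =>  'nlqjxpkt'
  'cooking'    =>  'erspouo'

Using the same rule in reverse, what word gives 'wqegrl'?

unable

The shift increases by 1 at each position, starting from +2: 2, 3, 4, ….
Reversing it on wqegrl: w−2=u, q−3=n, e−4=a, g−5=b, r−6=l, l−7=e.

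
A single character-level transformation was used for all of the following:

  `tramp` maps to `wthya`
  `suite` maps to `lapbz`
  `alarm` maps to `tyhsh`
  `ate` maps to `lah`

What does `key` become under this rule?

The output letters match the input read backwards, each shifted +7: tramp reversed is pmart. Read the word backwards and shift each letter +7.
For key: reverse → yek; then shift: y+7=f, e+7=l, k+7=r.

flr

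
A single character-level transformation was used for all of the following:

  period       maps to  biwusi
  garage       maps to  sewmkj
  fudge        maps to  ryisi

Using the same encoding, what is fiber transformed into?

rmgqv

Shifts by position in period: pos 0: p→b (+12), pos 1: e→i (+4), pos 2: r→w (+5), pos 3: i→u (+12), pos 4: o→s (+4), pos 5: d→i (+5) — repeating every 3. It's a Vigenère-style cipher with numeric key [12,4,5]: position i shifts by key[i mod 3].
Applying it to fiber: f+12=r, i+4=m, b+5=g, e+12=q, r+4=v.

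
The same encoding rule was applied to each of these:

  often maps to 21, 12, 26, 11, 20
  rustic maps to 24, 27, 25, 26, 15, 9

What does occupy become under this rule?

o is letter #15 and maps to 21: an offset of 6. Each letter is replaced by its alphabet position (a=1..z=26) + 6.
For occupy: o=15→21, c=3→9, c=3→9, u=21→27, p=16→22, y=25→31.

21, 9, 9, 27, 22, 31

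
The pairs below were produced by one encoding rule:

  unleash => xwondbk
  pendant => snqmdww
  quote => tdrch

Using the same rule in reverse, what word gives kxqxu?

Shifts by position in unleash: pos 0: u→x (+3), pos 1: n→w (+9), pos 2: l→o (+3), pos 3: e→n (+9) — repeating every 2. It's a Vigenère-style cipher with numeric key [3,9]: position i shifts by key[i mod 2].
Decoding kxqxu: k−3=h, x−9=o, q−3=n, x−9=o, u−3=r.

honor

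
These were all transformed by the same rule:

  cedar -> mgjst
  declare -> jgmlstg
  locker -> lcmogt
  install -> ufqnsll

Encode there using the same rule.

Treating letters as 0–25, the rule is x ↦ 23x + 18 (mod 26).
Applying it to there: t(19)→23·19+18≡13=n; h(7)→23·7+18≡23=x; e(4)→23·4+18≡6=g; r(17)→23·17+18≡19=t; e(4)→23·4+18≡6=g (all mod 26).

nxgtg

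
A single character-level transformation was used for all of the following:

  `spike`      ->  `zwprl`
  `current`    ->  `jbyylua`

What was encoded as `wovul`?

Compare letters: s→z is +7, p→w is +7, i→p is +7 — a constant shift. Each letter is shifted forward by 7 in the alphabet (a Caesar shift of +7).
Decoding wovul: w−7=p, o−7=h, v−7=o, u−7=n, l−7=e.

phone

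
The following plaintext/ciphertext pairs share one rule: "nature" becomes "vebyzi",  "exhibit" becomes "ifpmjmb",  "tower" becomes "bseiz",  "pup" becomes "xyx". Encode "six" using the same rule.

amf

Two shifts are in play — +4 for a/e/i/o/u, +8 for every other letter.
On six: s(cons)+8=a, i(vowel)+4=m, x(cons)+8=f.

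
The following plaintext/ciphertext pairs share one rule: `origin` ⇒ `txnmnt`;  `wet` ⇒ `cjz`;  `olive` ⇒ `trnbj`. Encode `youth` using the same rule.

Two shifts are in play — +5 for a/e/i/o/u, +6 for every other letter.
On youth: y(cons)+6=e, o(vowel)+5=t, u(vowel)+5=z, t(cons)+6=z, h(cons)+6=n.

etzzn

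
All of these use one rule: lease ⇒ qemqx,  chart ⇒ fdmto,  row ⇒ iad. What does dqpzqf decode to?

The word is reversed, then every letter is shifted forward by 12.
Decoding dqpzqf: shift back: d−12=r, q−12=e, p−12=d, z−12=n, q−12=e, f−12=t → rednet; then reverse → tender.

tender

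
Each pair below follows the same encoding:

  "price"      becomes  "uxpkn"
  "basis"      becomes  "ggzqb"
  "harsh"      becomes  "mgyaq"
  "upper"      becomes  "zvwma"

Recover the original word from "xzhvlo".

stance

Each letter shifts forward by (position + 5), i.e. 5, 6, 7, … — the shift grows by one for each successive letter.
Undoing it on xzhvlo: x−5=s, z−6=t, h−7=a, v−8=n, l−9=c, o−10=e.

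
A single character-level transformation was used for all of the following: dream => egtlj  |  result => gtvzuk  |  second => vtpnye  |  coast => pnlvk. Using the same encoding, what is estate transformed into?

d(3)→e(4) and r(17)→g(6) fit y≡15x+11 (mod 26); the inverse of 15 mod 26 is 7. This is an affine cipher: with a=0,…,z=25, each position x becomes (15x+11) mod 26.
On estate: e(4)→15·4+11≡19=t; s(18)→15·18+11≡21=v; t(19)→15·19+11≡10=k; a(0)→15·0+11≡11=l; t(19)→15·19+11≡10=k; e(4)→15·4+11≡19=t (all mod 26).

tvklkt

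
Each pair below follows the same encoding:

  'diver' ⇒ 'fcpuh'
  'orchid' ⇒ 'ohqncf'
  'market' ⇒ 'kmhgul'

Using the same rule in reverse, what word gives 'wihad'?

syrup

d(3)→f(5) and i(8)→c(2) fit y≡15x+12 (mod 26); the inverse of 15 mod 26 is 7. Each letter's alphabet position (a=0..z=25) is mapped through 15·x+12 mod 26 — an affine cipher.
Decoding wihad: w(22)→7·(22−12)≡18=s; i(8)→7·(8−12)≡24=y; h(7)→7·(7−12)≡17=r; a(0)→7·(0−12)≡20=u; d(3)→7·(3−12)≡15=p (all mod 26).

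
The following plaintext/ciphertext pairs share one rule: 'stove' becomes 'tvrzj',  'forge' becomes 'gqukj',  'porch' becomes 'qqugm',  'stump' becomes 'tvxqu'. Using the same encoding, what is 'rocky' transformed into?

Each letter shifts forward by (position + 1), i.e. 1, 2, 3, … — the shift grows by one for each successive letter.
For rocky: r+1=s, o+2=q, c+3=f, k+4=o, y+5=d.

sqfod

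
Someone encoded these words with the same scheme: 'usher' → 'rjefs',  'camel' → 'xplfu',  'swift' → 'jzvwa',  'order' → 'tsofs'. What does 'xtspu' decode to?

coral

u(20)→r(17) and s(18)→j(9) fit y≡17x+15 (mod 26); the inverse of 17 mod 26 is 23. Each letter's alphabet position (a=0..z=25) is mapped through 17·x+15 mod 26 — an affine cipher.
Undoing it on xtspu: x(23)→23·(23−15)≡2=c; t(19)→23·(19−15)≡14=o; s(18)→23·(18−15)≡17=r; p(15)→23·(15−15)≡0=a; u(20)→23·(20−15)≡11=l (all mod 26).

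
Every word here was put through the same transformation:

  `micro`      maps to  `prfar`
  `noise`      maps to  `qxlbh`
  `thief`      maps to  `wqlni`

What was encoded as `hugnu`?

elder

Shifts by position in micro: pos 0: m→p (+3), pos 1: i→r (+9), pos 2: c→f (+3), pos 3: r→a (+9) — repeating every 2. A repeating key of period 2 is used — shifts +3, +9 over and over.
Undoing it on hugnu: h−3=e, u−9=l, g−3=d, n−9=e, u−3=r.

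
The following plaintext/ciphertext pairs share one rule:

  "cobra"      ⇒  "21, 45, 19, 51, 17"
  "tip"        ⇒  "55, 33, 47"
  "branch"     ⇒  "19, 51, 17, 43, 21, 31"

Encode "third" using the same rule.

55, 31, 33, 51, 23

c(#3)→21 and o(#15)→45: differences scale by 2, so n = 2·pos + 15. The formula is n = 2×(alphabet index, a=1) + 15.
Applying it to third: t=20→55, h=8→31, i=9→33, r=18→51, d=4→23.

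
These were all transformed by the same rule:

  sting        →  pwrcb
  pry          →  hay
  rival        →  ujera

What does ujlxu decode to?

The output letters match the input read backwards, each shifted +9: sting reversed is gnits. The word is reversed, then every letter is shifted forward by 9.
Decoding ujlxu: shift back: u−9=l, j−9=a, l−9=c, x−9=o, u−9=l → lacol; then reverse → local.

local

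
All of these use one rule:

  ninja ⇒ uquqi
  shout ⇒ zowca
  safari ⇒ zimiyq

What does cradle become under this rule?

jyiksm

The shift depends on letter class: consonant n→u is +7, but vowel i→q is +8. Two shifts are in play — +8 for a/e/i/o/u, +7 for every other letter.
For cradle: c(cons)+7=j, r(cons)+7=y, a(vowel)+8=i, d(cons)+7=k, l(cons)+7=s, e(vowel)+8=m.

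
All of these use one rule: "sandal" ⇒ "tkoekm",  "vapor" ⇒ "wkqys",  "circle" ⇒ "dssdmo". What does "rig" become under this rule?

The rule splits by letter class: vowels +10, consonants +1.
On rig: r(cons)+1=s, i(vowel)+10=s, g(cons)+1=h.

ssh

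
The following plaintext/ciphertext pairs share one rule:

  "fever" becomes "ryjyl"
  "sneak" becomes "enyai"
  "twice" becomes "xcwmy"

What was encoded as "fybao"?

delay

Treating letters as 0–25, the rule is x ↦ 19x + 0 (mod 26).
Reversing it on fybao: f(5)→11·(5−0)≡3=d; y(24)→11·(24−0)≡4=e; b(1)→11·(1−0)≡11=l; a(0)→11·(0−0)≡0=a; o(14)→11·(14−0)≡24=y (all mod 26).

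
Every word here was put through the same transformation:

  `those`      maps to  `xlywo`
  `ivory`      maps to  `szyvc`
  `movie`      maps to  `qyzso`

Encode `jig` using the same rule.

Vowels shift forward by 10 and consonants shift forward by 4.
On jig: j(cons)+4=n, i(vowel)+10=s, g(cons)+4=k.

nsk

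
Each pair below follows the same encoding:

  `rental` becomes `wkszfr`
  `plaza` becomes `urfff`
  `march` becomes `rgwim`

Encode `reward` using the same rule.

Shifts by position in rental: pos 0: r→w (+5), pos 1: e→k (+6), pos 2: n→s (+5), pos 3: t→z (+6) — repeating every 2. The shifts repeat in a cycle of length 2: positions 0,1,… shift by +5, +6, then the pattern repeats.
Applying it to reward: r+5=w, e+6=k, w+5=b, a+6=g, r+5=w, d+6=j.

wkbgwj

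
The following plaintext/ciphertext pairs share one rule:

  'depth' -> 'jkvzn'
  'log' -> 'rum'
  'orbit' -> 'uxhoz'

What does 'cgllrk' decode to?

Compare letters: d→j is +6, e→k is +6, p→v is +6 — a constant shift. Each letter is shifted forward by 6 in the alphabet (a Caesar shift of +6).
Undoing it on cgllrk: c−6=w, g−6=a, l−6=f, l−6=f, r−6=l, k−6=e.

waffle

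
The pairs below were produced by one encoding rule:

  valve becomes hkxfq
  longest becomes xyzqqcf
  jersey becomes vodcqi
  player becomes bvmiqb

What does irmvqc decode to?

Shifts by position in valve: pos 0: v→h (+12), pos 1: a→k (+10), pos 2: l→x (+12), pos 3: v→f (+10) — repeating every 2. It's a Vigenère-style cipher with numeric key [12,10]: position i shifts by key[i mod 2].
Undoing it on irmvqc: i−12=w, r−10=h, m−12=a, v−10=l, q−12=e, c−10=s.

whales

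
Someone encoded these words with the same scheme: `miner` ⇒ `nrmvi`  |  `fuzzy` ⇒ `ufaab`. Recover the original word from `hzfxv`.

sauce

Each letter is replaced by its mirror in the alphabet: a↔z, b↔y, c↔x, and so on (the Atbash cipher).
Reversing it on hzfxv: h↔s, z↔a, f↔u, x↔c, v↔e.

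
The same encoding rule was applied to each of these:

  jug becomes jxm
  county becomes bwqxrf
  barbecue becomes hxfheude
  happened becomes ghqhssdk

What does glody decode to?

valid

The output letters match the input read backwards, each shifted +3: jug reversed is guj. Read the word backwards and shift each letter +3.
Undoing it on glody: shift back: g−3=d, l−3=i, o−3=l, d−3=a, y−3=v → dilav; then reverse → valid.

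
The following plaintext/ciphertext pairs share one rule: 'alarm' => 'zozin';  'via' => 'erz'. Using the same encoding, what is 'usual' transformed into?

This is the alphabet-reversal cipher (Atbash): a becomes z, b becomes y, etc.
For usual: u↔f, s↔h, u↔f, a↔z, l↔o.

fhfzo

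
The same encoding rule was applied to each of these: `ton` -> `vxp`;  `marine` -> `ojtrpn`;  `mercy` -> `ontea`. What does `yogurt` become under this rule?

axidtv

The shift depends on letter class: consonant t→v is +2, but vowel o→x is +9. Vowels shift forward by 9 and consonants shift forward by 2.
Applying it to yogurt: y(cons)+2=a, o(vowel)+9=x, g(cons)+2=i, u(vowel)+9=d, r(cons)+2=t, t(cons)+2=v.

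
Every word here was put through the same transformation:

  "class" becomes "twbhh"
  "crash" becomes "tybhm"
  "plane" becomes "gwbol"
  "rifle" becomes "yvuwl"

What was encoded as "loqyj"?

c(2)→t(19) and l(11)→w(22) fit y≡9x+1 (mod 26); the inverse of 9 mod 26 is 3. Treating letters as 0–25, the rule is x ↦ 9x + 1 (mod 26).
Reversing it on loqyj: l(11)→3·(11−1)≡4=e; o(14)→3·(14−1)≡13=n; q(16)→3·(16−1)≡19=t; y(24)→3·(24−1)≡17=r; j(9)→3·(9−1)≡24=y (all mod 26).

entry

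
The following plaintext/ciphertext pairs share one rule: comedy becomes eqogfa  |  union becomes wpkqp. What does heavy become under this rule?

jgcxa

Compare letters: c→e is +2, o→q is +2, m→o is +2 — a constant shift. Every letter moves 2 places later in the alphabet, wrapping around z→a.
On heavy: h+2=j, e+2=g, a+2=c, v+2=x, y+2=a.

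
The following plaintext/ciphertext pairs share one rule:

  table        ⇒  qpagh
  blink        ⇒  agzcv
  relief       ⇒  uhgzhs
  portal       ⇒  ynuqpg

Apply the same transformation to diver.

t(19)→q(16) and a(0)→p(15) fit y≡11x+15 (mod 26); the inverse of 11 mod 26 is 19. Each letter's alphabet position (a=0..z=25) is mapped through 11·x+15 mod 26 — an affine cipher.
For diver: d(3)→11·3+15≡22=w; i(8)→11·8+15≡25=z; v(21)→11·21+15≡12=m; e(4)→11·4+15≡7=h; r(17)→11·17+15≡20=u (all mod 26).

wzmhu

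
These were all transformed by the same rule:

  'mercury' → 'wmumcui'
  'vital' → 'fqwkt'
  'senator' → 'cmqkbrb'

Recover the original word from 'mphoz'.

cheer

Shifts by position in mercury: pos 0: m→w (+10), pos 1: e→m (+8), pos 2: r→u (+3), pos 3: c→m (+10), pos 4: u→c (+8), pos 5: r→u (+3) — repeating every 3. The shifts repeat in a cycle of length 3: positions 0,1,… shift by +10, +8, +3, then the pattern repeats.
Undoing it on mphoz: m−10=c, p−8=h, h−3=e, o−10=e, z−8=r.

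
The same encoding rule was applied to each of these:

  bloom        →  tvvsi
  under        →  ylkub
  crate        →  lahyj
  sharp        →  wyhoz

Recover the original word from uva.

The output letters match the input read backwards, each shifted +7: bloom reversed is moolb. Two steps: reverse the string, then apply a Caesar shift of +7.
Reversing it on uva: shift back: u−7=n, v−7=o, a−7=t → not; then reverse → ton.

ton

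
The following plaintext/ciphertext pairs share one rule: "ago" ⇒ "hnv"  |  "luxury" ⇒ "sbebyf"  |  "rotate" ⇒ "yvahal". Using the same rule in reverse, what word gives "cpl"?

It's a constant shift of +7 (ROT7).
Undoing it on cpl: c−7=v, p−7=i, l−7=e.

vie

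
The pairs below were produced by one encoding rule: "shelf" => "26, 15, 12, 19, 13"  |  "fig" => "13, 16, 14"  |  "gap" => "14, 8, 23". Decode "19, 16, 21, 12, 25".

s is letter #19 and maps to 26: an offset of 7. Letters become their 1-based position plus 7 (so a→8, b→9, …).
Undoing it on 19, 16, 21, 12, 25: 19→(19−7)÷1=12=l, 16→(16−7)÷1=9=i, 21→(21−7)÷1=14=n, 12→(12−7)÷1=5=e, 25→(25−7)÷1=18=r.

liner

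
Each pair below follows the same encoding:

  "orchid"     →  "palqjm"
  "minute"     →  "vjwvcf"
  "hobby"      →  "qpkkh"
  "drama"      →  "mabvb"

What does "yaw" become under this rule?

The shift depends on letter class: consonant r→a is +9, but vowel o→p is +1. Two shifts are in play — +1 for a/e/i/o/u, +9 for every other letter.
For yaw: y(cons)+9=h, a(vowel)+1=b, w(cons)+9=f.

hbf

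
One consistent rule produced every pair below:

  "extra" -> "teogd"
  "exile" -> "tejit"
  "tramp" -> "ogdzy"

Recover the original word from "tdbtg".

eager

e(4)→t(19) and x(23)→e(4) fit y≡17x+3 (mod 26); the inverse of 17 mod 26 is 23. Treating letters as 0–25, the rule is x ↦ 17x + 3 (mod 26).
Undoing it on tdbtg: t(19)→23·(19−3)≡4=e; d(3)→23·(3−3)≡0=a; b(1)→23·(1−3)≡6=g; t(19)→23·(19−3)≡4=e; g(6)→23·(6−3)≡17=r (all mod 26).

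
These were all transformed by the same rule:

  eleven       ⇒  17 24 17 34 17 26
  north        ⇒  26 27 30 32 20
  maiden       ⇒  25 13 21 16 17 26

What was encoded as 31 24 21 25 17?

e is letter #5 and maps to 17: an offset of 12. Each letter is replaced by its alphabet position (a=1..z=26) + 12.
Decoding 31 24 21 25 17: 31→(31−12)÷1=19=s, 24→(24−12)÷1=12=l, 21→(21−12)÷1=9=i, 25→(25−12)÷1=13=m, 17→(17−12)÷1=5=e.

slime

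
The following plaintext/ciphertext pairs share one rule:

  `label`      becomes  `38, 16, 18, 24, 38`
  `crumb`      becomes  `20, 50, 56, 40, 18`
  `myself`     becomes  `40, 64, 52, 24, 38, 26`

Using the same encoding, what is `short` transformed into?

l(#12)→38 and a(#1)→16: differences scale by 2, so n = 2·pos + 14. Each letter becomes 2×(its alphabet position, a=1..z=26) + 14.
Applying it to short: s=19→52, h=8→30, o=15→44, r=18→50, t=20→54.

52, 30, 44, 50, 54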